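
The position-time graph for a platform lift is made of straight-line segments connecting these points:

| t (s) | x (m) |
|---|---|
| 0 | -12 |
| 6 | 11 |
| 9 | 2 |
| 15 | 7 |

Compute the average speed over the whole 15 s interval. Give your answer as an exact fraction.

Average speed = (total path length)/(elapsed time); on a piecewise-linear x-t graph the path length is Σ|Δx|.
0–6 s: |Δx| = |11 − -12| = 23 m
6–9 s: |Δx| = |2 − 11| = 9 m
9–15 s: |Δx| = |7 − 2| = 5 m
Total path = 37 m; average speed = 37/15 = 37/15 m/s.

37/15 m/s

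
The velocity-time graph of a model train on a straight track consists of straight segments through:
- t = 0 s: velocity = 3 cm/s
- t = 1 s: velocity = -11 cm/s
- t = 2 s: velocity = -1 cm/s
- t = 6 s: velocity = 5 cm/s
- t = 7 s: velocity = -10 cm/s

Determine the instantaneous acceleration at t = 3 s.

1.5 cm/s²

Acceleration is the slope of the v-t graph on 2–6 s: (5 − -1)/(6 − 2) = 1.5 cm/s².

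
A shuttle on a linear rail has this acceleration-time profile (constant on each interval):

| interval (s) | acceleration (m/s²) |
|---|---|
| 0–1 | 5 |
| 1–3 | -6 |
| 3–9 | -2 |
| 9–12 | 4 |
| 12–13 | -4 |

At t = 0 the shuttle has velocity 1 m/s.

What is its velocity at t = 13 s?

-10 m/s

Δv equals the area under the a-t graph; then v = v₀ + Δv.
0–1 s: 5 × 1 = 5 m/s
1–3 s: -6 × 2 = -12 m/s
3–9 s: -2 × 6 = -12 m/s
9–12 s: 4 × 3 = 12 m/s
12–13 s: -4 × 1 = -4 m/s
Δv = -11 m/s, so v(13) = 1 + (-11) = -10 m/s.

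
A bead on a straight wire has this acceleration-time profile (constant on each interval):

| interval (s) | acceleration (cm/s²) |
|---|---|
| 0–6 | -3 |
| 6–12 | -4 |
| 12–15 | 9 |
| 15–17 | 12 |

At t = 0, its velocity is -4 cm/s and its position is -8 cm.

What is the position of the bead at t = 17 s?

On each constant-a segment, Δv = aΔt and Δx = v₀Δt + ½aΔt²; chain segment to segment.
0–6 s: v starts -4 cm/s; Δx = -4·6 + ½·-3·6² = -78 cm; v ends -22 cm/s.
6–12 s: v starts -22 cm/s; Δx = -22·6 + ½·-4·6² = -204 cm; v ends -46 cm/s.
12–15 s: v starts -46 cm/s; Δx = -46·3 + ½·9·3² = -97.5 cm; v ends -19 cm/s.
15–17 s: v starts -19 cm/s; Δx = -19·2 + ½·12·2² = -14 cm; v ends 5 cm/s.
x(17) = -8 + Σ Δx = -401.5 cm.

-401.5 cm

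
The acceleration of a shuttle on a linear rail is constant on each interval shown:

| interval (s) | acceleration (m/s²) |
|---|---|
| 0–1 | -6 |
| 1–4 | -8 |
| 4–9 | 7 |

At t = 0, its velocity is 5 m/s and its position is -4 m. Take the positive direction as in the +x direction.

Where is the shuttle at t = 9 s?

On each constant-a segment, Δv = aΔt and Δx = v₀Δt + ½aΔt²; chain segment to segment.
0–1 s: v starts 5 m/s; Δx = 5·1 + ½·-6·1² = 2 m; v ends -1 m/s.
1–4 s: v starts -1 m/s; Δx = -1·3 + ½·-8·3² = -39 m; v ends -25 m/s.
4–9 s: v starts -25 m/s; Δx = -25·5 + ½·7·5² = -37.5 m; v ends 10 m/s.
x(9) = -4 + Σ Δx = -78.5 m.

-78.5 m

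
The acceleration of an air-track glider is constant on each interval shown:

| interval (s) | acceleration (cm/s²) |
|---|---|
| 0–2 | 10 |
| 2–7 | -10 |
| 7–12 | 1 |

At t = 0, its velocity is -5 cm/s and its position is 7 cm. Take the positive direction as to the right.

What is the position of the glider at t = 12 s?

On each constant-a segment, Δv = aΔt and Δx = v₀Δt + ½aΔt²; chain segment to segment.
0–2 s: v starts -5 cm/s; Δx = -5·2 + ½·10·2² = 10 cm; v ends 15 cm/s.
2–7 s: v starts 15 cm/s; Δx = 15·5 + ½·-10·5² = -50 cm; v ends -35 cm/s.
7–12 s: v starts -35 cm/s; Δx = -35·5 + ½·1·5² = -162.5 cm; v ends -30 cm/s.
x(12) = 7 + Σ Δx = -195.5 cm.

-195.5 cm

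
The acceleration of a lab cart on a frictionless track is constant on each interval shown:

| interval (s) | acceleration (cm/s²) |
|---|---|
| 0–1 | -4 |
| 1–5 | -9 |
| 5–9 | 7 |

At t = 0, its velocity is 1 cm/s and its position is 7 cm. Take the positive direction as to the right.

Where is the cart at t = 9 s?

-178 cm

On each constant-a segment, Δv = aΔt and Δx = v₀Δt + ½aΔt²; chain segment to segment.
0–1 s: v starts 1 cm/s; Δx = 1·1 + ½·-4·1² = -1 cm; v ends -3 cm/s.
1–5 s: v starts -3 cm/s; Δx = -3·4 + ½·-9·4² = -84 cm; v ends -39 cm/s.
5–9 s: v starts -39 cm/s; Δx = -39·4 + ½·7·4² = -100 cm; v ends -11 cm/s.
x(9) = 7 + Σ Δx = -178 cm.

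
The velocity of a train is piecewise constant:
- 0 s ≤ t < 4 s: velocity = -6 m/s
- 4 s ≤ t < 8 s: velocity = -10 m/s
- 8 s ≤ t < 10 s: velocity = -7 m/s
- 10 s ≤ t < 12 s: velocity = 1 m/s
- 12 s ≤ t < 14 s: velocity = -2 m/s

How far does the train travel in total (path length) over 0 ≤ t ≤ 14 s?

84 m

Distance (not displacement) is the total path length: add the absolute areas under v-t.
0–4 s: |-6| × 4 = 24 m
4–8 s: |-10| × 4 = 40 m
8–10 s: |-7| × 2 = 14 m
10–12 s: |1| × 2 = 2 m
12–14 s: |-2| × 2 = 4 m
Total distance = 84 m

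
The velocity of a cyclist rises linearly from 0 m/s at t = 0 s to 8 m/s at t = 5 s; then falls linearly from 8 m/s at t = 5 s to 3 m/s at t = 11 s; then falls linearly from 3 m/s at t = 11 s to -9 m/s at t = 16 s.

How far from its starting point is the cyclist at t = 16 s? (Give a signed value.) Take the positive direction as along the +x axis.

38 m

Net displacement equals the area under the velocity-time graph (areas below the axis count negative).
0–5 s: ½(0 + 8)(5) = 20 m
5–11 s: ½(8 + 3)(6) = 33 m
11–16 s: ½(3 + -9)(5) = -15 m
Net displacement = 38 m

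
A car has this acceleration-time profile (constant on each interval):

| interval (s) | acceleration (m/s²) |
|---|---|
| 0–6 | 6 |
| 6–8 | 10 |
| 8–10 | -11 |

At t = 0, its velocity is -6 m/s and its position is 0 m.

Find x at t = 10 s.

230 m

On each constant-a segment, Δv = aΔt and Δx = v₀Δt + ½aΔt²; chain segment to segment.
0–6 s: v starts -6 m/s; Δx = -6·6 + ½·6·6² = 72 m; v ends 30 m/s.
6–8 s: v starts 30 m/s; Δx = 30·2 + ½·10·2² = 80 m; v ends 50 m/s.
8–10 s: v starts 50 m/s; Δx = 50·2 + ½·-11·2² = 78 m; v ends 28 m/s.
x(10) = 0 + Σ Δx = 230 m.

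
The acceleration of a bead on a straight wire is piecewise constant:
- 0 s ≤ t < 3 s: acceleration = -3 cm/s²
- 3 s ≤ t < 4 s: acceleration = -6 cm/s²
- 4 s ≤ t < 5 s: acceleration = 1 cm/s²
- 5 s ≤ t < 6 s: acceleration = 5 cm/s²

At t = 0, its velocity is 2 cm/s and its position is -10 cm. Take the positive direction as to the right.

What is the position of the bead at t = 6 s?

On each constant-a segment, Δv = aΔt and Δx = v₀Δt + ½aΔt²; chain segment to segment.
0–3 s: v starts 2 cm/s; Δx = 2·3 + ½·-3·3² = -7.5 cm; v ends -7 cm/s.
3–4 s: v starts -7 cm/s; Δx = -7·1 + ½·-6·1² = -10 cm; v ends -13 cm/s.
4–5 s: v starts -13 cm/s; Δx = -13·1 + ½·1·1² = -12.5 cm; v ends -12 cm/s.
5–6 s: v starts -12 cm/s; Δx = -12·1 + ½·5·1² = -9.5 cm; v ends -7 cm/s.
x(6) = -10 + Σ Δx = -49.5 cm.

-49.5 cm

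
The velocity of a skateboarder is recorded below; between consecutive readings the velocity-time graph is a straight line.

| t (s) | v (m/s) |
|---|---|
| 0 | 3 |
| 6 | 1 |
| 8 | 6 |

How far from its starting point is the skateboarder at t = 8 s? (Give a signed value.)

19 m

Displacement is the signed area under the v-t curve.
0–6 s: ½(3 + 1)(6) = 12 m
6–8 s: ½(1 + 6)(2) = 7 m
Net displacement = 19 m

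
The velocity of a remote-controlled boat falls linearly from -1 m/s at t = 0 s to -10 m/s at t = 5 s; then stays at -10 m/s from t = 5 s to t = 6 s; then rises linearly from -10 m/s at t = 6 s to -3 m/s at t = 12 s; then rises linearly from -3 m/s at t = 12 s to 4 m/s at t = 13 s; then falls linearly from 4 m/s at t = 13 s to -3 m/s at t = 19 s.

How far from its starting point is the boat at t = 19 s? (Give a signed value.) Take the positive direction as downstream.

Displacement is the signed area under the v-t curve.
0–5 s: ½(-1 + -10)(5) = -27.5 m
5–6 s: -10 × 1 = -10 m
6–12 s: ½(-10 + -3)(6) = -39 m
12–13 s: ½(-3 + 4)(1) = 0.5 m
13–19 s: ½(4 + -3)(6) = 3 m
Net displacement = -73 m

-73 m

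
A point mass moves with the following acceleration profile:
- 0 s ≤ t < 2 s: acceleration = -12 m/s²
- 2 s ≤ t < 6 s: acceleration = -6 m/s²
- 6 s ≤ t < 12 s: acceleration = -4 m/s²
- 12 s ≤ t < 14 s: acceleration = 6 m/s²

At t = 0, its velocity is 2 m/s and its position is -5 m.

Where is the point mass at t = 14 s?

On each constant-a segment, Δv = aΔt and Δx = v₀Δt + ½aΔt²; chain segment to segment.
0–2 s: v starts 2 m/s; Δx = 2·2 + ½·-12·2² = -20 m; v ends -22 m/s.
2–6 s: v starts -22 m/s; Δx = -22·4 + ½·-6·4² = -136 m; v ends -46 m/s.
6–12 s: v starts -46 m/s; Δx = -46·6 + ½·-4·6² = -348 m; v ends -70 m/s.
12–14 s: v starts -70 m/s; Δx = -70·2 + ½·6·2² = -128 m; v ends -58 m/s.
x(14) = -5 + Σ Δx = -637 m.

-637 m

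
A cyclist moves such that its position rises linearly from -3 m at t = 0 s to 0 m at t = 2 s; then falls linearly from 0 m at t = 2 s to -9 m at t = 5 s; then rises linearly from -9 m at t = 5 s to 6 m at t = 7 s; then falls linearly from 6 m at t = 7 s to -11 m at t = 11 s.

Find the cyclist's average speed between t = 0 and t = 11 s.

4 m/s

Average speed = (total path length)/(elapsed time); on a piecewise-linear x-t graph the path length is Σ|Δx|.
0–2 s: |Δx| = |0 − -3| = 3 m
2–5 s: |Δx| = |-9 − 0| = 9 m
5–7 s: |Δx| = |6 − -9| = 15 m
7–11 s: |Δx| = |-11 − 6| = 17 m
Total path = 44 m; average speed = 44/11 = 4 m/s.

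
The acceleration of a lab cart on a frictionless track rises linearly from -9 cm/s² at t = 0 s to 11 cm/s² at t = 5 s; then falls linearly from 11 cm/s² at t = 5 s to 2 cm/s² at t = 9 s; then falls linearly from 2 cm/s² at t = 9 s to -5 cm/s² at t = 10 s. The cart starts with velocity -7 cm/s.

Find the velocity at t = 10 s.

Δv equals the area under the a-t graph; then v = v₀ + Δv.
0–5 s: ½(-9 + 11)(5) = 5 cm/s
5–9 s: ½(11 + 2)(4) = 26 cm/s
9–10 s: ½(2 + -5)(1) = -1.5 cm/s
Δv = 29.5 cm/s, so v(10) = -7 + (29.5) = 22.5 cm/s.

22.5 cm/s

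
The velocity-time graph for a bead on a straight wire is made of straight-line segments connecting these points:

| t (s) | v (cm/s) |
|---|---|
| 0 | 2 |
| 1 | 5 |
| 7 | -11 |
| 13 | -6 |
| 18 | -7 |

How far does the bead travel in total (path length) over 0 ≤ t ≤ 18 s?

114.375 cm

Distance (not displacement) is the total path length: add the absolute areas under v-t.
0–1 s: |½(2 + 5)(1)| = 3.5 cm
1–7 s: v = 0 at t = 2.875 s; triangle areas 4.6875 + 22.6875 = 27.375 cm
7–13 s: |½(-11 + -6)(6)| = 51 cm
13–18 s: |½(-6 + -7)(5)| = 32.5 cm
Total distance = 114.375 cm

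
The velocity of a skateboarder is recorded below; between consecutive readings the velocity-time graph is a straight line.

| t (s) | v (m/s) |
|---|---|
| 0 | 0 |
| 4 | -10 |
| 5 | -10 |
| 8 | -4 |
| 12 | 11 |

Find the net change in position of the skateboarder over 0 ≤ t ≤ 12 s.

-37 m

Net displacement equals the area under the velocity-time graph (areas below the axis count negative).
0–4 s: ½(0 + -10)(4) = -20 m
4–5 s: -10 × 1 = -10 m
5–8 s: ½(-10 + -4)(3) = -21 m
8–12 s: ½(-4 + 11)(4) = 14 m
Net displacement = -37 m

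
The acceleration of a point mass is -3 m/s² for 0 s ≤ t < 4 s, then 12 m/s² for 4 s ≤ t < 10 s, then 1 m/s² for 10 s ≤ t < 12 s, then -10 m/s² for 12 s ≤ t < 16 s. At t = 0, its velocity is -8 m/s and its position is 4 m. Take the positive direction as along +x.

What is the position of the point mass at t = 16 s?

On each constant-a segment, Δv = aΔt and Δx = v₀Δt + ½aΔt²; chain segment to segment.
0–4 s: v starts -8 m/s; Δx = -8·4 + ½·-3·4² = -56 m; v ends -20 m/s.
4–10 s: v starts -20 m/s; Δx = -20·6 + ½·12·6² = 96 m; v ends 52 m/s.
10–12 s: v starts 52 m/s; Δx = 52·2 + ½·1·2² = 106 m; v ends 54 m/s.
12–16 s: v starts 54 m/s; Δx = 54·4 + ½·-10·4² = 136 m; v ends 14 m/s.
x(16) = 4 + Σ Δx = 286 m.

286 m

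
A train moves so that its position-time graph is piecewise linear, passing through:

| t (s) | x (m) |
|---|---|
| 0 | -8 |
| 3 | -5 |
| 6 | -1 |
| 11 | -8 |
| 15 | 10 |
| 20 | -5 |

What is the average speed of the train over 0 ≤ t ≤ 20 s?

Average speed = (total path length)/(elapsed time); on a piecewise-linear x-t graph the path length is Σ|Δx|.
0–3 s: |Δx| = |-5 − -8| = 3 m
3–6 s: |Δx| = |-1 − -5| = 4 m
6–11 s: |Δx| = |-8 − -1| = 7 m
11–15 s: |Δx| = |10 − -8| = 18 m
15–20 s: |Δx| = |-5 − 10| = 15 m
Total path = 47 m; average speed = 47/20 = 2.35 m/s.

2.35 m/s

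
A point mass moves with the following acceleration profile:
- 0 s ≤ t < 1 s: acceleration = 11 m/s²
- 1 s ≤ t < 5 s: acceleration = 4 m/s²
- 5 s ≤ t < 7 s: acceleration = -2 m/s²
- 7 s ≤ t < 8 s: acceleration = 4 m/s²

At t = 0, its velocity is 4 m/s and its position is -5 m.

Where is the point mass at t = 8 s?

183.5 m

On each constant-a segment, Δv = aΔt and Δx = v₀Δt + ½aΔt²; chain segment to segment.
0–1 s: v starts 4 m/s; Δx = 4·1 + ½·11·1² = 9.5 m; v ends 15 m/s.
1–5 s: v starts 15 m/s; Δx = 15·4 + ½·4·4² = 92 m; v ends 31 m/s.
5–7 s: v starts 31 m/s; Δx = 31·2 + ½·-2·2² = 58 m; v ends 27 m/s.
7–8 s: v starts 27 m/s; Δx = 27·1 + ½·4·1² = 29 m; v ends 31 m/s.
x(8) = -5 + Σ Δx = 183.5 m.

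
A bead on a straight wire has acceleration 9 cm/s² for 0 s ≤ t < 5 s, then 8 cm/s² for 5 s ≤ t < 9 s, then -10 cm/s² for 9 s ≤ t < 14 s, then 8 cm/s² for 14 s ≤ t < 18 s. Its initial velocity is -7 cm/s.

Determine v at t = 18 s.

52 cm/s

Δv equals the area under the a-t graph; then v = v₀ + Δv.
0–5 s: 9 × 5 = 45 cm/s
5–9 s: 8 × 4 = 32 cm/s
9–14 s: -10 × 5 = -50 cm/s
14–18 s: 8 × 4 = 32 cm/s
Δv = 59 cm/s, so v(18) = -7 + (59) = 52 cm/s.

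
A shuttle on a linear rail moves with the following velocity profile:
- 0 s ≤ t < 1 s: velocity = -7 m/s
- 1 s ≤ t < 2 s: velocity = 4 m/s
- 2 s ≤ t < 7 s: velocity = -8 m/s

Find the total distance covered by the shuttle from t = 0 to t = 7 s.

Total distance travelled is ∫|v| dt — sum the magnitudes of each area piece.
0–1 s: |-7| × 1 = 7 m
1–2 s: |4| × 1 = 4 m
2–7 s: |-8| × 5 = 40 m
Total distance = 51 m

51 m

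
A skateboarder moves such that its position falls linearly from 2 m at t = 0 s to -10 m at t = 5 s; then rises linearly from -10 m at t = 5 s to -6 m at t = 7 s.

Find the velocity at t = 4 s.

Velocity is the slope of the x-t graph on 0–5 s: (-10 − 2)/(5 − 0) = -2.4 m/s.

-2.4 m/s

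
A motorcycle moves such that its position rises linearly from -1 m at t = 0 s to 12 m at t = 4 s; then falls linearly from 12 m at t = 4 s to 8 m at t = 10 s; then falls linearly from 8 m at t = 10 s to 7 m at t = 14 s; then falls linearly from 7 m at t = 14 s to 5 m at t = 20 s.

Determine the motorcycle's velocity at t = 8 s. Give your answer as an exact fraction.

-2/3 m/s

Velocity is the slope of the x-t graph on 4–10 s: (8 − 12)/(10 − 4) = -2/3 m/s.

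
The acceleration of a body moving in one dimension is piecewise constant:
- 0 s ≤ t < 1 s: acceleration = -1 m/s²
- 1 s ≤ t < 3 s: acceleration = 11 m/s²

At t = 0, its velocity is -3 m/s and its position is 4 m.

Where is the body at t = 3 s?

On each constant-a segment, Δv = aΔt and Δx = v₀Δt + ½aΔt²; chain segment to segment.
0–1 s: v starts -3 m/s; Δx = -3·1 + ½·-1·1² = -3.5 m; v ends -4 m/s.
1–3 s: v starts -4 m/s; Δx = -4·2 + ½·11·2² = 14 m; v ends 18 m/s.
x(3) = 4 + Σ Δx = 14.5 m.

14.5 m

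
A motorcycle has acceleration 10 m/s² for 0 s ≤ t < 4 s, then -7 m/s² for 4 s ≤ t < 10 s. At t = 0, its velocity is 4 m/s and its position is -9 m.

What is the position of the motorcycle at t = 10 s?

225 m

On each constant-a segment, Δv = aΔt and Δx = v₀Δt + ½aΔt²; chain segment to segment.
0–4 s: v starts 4 m/s; Δx = 4·4 + ½·10·4² = 96 m; v ends 44 m/s.
4–10 s: v starts 44 m/s; Δx = 44·6 + ½·-7·6² = 138 m; v ends 2 m/s.
x(10) = -9 + Σ Δx = 225 m.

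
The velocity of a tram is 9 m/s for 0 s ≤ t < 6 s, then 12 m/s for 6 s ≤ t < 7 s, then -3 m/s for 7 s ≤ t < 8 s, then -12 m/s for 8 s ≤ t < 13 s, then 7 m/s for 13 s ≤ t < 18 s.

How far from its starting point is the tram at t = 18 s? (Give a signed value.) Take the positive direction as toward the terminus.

38 m

Net displacement equals the area under the velocity-time graph (areas below the axis count negative).
0–6 s: 9 × 6 = 54 m
6–7 s: 12 × 1 = 12 m
7–8 s: -3 × 1 = -3 m
8–13 s: -12 × 5 = -60 m
13–18 s: 7 × 5 = 35 m
Net displacement = 38 m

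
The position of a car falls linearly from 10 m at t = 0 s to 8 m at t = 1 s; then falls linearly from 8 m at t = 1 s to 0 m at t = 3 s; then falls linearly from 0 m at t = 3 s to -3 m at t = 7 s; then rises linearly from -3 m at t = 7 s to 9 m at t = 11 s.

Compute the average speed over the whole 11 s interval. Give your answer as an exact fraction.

Average speed = (total path length)/(elapsed time); on a piecewise-linear x-t graph the path length is Σ|Δx|.
0–1 s: |Δx| = |8 − 10| = 2 m
1–3 s: |Δx| = |0 − 8| = 8 m
3–7 s: |Δx| = |-3 − 0| = 3 m
7–11 s: |Δx| = |9 − -3| = 12 m
Total path = 25 m; average speed = 25/11 = 25/11 m/s.

25/11 m/s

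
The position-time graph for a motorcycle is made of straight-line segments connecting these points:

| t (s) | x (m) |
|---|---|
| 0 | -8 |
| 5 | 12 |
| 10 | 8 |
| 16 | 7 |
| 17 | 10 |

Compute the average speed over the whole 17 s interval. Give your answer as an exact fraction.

Average speed = (total path length)/(elapsed time); on a piecewise-linear x-t graph the path length is Σ|Δx|.
0–5 s: |Δx| = |12 − -8| = 20 m
5–10 s: |Δx| = |8 − 12| = 4 m
10–16 s: |Δx| = |7 − 8| = 1 m
16–17 s: |Δx| = |10 − 7| = 3 m
Total path = 28 m; average speed = 28/17 = 28/17 m/s.

28/17 m/s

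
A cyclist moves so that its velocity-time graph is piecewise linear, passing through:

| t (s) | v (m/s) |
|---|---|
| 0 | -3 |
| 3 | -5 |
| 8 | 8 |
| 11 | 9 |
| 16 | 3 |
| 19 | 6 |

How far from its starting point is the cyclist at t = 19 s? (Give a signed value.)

64.5 m

Net displacement equals the area under the velocity-time graph (areas below the axis count negative).
0–3 s: ½(-3 + -5)(3) = -12 m
3–8 s: ½(-5 + 8)(5) = 7.5 m
8–11 s: ½(8 + 9)(3) = 25.5 m
11–16 s: ½(9 + 3)(5) = 30 m
16–19 s: ½(3 + 6)(3) = 13.5 m
Net displacement = 64.5 m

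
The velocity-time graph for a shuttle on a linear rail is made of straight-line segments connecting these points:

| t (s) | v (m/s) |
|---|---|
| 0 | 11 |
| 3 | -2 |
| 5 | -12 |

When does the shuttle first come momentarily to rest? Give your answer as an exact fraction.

v changes sign on 0–3 s (from 11 to -2); the graph is linear there, so v = 0 at t = 0 + (-11)·(3 − 0)/(-2 − 11) = 33/13 s.

t = 33/13 s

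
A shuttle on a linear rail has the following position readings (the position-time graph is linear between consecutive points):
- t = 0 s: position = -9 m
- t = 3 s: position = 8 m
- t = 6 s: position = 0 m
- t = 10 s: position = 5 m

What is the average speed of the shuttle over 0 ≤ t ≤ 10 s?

Average speed = (total path length)/(elapsed time); on a piecewise-linear x-t graph the path length is Σ|Δx|.
0–3 s: |Δx| = |8 − -9| = 17 m
3–6 s: |Δx| = |0 − 8| = 8 m
6–10 s: |Δx| = |5 − 0| = 5 m
Total path = 30 m; average speed = 30/10 = 3 m/s.

3 m/s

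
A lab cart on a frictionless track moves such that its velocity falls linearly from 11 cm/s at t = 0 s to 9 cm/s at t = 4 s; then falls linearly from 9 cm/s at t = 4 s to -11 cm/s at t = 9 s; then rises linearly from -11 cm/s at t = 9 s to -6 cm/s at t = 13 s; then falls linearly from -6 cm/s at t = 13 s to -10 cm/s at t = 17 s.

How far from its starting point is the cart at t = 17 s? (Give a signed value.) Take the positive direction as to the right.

Displacement is the signed area under the v-t curve.
0–4 s: ½(11 + 9)(4) = 40 cm
4–9 s: ½(9 + -11)(5) = -5 cm
9–13 s: ½(-11 + -6)(4) = -34 cm
13–17 s: ½(-6 + -10)(4) = -32 cm
Net displacement = -31 cm

-31 cm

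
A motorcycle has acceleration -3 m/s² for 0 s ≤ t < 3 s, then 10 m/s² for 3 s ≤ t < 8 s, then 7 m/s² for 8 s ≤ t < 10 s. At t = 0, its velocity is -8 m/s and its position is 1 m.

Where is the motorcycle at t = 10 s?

On each constant-a segment, Δv = aΔt and Δx = v₀Δt + ½aΔt²; chain segment to segment.
0–3 s: v starts -8 m/s; Δx = -8·3 + ½·-3·3² = -37.5 m; v ends -17 m/s.
3–8 s: v starts -17 m/s; Δx = -17·5 + ½·10·5² = 40 m; v ends 33 m/s.
8–10 s: v starts 33 m/s; Δx = 33·2 + ½·7·2² = 80 m; v ends 47 m/s.
x(10) = 1 + Σ Δx = 83.5 m.

83.5 m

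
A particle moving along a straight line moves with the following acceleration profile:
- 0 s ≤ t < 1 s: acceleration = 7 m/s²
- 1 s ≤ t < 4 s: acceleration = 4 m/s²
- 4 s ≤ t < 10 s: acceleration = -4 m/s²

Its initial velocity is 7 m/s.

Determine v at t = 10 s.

2 m/s

Δv equals the area under the a-t graph; then v = v₀ + Δv.
0–1 s: 7 × 1 = 7 m/s
1–4 s: 4 × 3 = 12 m/s
4–10 s: -4 × 6 = -24 m/s
Δv = -5 m/s, so v(10) = 7 + (-5) = 2 m/s.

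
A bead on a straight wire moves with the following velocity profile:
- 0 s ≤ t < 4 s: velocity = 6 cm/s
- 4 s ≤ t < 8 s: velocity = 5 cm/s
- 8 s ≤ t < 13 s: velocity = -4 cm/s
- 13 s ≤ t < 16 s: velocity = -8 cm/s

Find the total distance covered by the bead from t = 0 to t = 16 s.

88 cm

Total distance travelled is ∫|v| dt — sum the magnitudes of each area piece.
0–4 s: |6| × 4 = 24 cm
4–8 s: |5| × 4 = 20 cm
8–13 s: |-4| × 5 = 20 cm
13–16 s: |-8| × 3 = 24 cm
Total distance = 88 cm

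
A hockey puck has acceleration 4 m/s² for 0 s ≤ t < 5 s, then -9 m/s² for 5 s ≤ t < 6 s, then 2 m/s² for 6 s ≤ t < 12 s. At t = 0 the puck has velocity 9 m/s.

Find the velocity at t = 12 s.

32 m/s

Δv equals the area under the a-t graph; then v = v₀ + Δv.
0–5 s: 4 × 5 = 20 m/s
5–6 s: -9 × 1 = -9 m/s
6–12 s: 2 × 6 = 12 m/s
Δv = 23 m/s, so v(12) = 9 + (23) = 32 m/s.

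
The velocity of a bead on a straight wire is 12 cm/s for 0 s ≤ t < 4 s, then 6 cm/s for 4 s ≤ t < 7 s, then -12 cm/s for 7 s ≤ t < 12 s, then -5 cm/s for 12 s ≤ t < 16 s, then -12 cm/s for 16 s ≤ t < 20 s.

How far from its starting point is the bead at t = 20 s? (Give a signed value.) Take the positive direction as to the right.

Displacement is the signed area under the v-t curve.
0–4 s: 12 × 4 = 48 cm
4–7 s: 6 × 3 = 18 cm
7–12 s: -12 × 5 = -60 cm
12–16 s: -5 × 4 = -20 cm
16–20 s: -12 × 4 = -48 cm
Net displacement = -62 cm

-62 cm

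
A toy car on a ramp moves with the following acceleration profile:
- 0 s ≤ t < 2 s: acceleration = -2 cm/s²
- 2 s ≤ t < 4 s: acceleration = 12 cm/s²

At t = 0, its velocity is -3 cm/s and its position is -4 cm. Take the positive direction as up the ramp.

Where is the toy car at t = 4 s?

On each constant-a segment, Δv = aΔt and Δx = v₀Δt + ½aΔt²; chain segment to segment.
0–2 s: v starts -3 cm/s; Δx = -3·2 + ½·-2·2² = -10 cm; v ends -7 cm/s.
2–4 s: v starts -7 cm/s; Δx = -7·2 + ½·12·2² = 10 cm; v ends 17 cm/s.
x(4) = -4 + Σ Δx = -4 cm.

-4 cm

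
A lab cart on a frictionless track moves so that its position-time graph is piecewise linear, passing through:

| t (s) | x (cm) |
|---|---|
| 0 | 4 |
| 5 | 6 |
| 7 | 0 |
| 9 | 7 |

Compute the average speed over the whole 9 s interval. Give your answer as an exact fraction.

Average speed = (total path length)/(elapsed time); on a piecewise-linear x-t graph the path length is Σ|Δx|.
0–5 s: |Δx| = |6 − 4| = 2 cm
5–7 s: |Δx| = |0 − 6| = 6 cm
7–9 s: |Δx| = |7 − 0| = 7 cm
Total path = 15 cm; average speed = 15/9 = 5/3 cm/s.

5/3 cm/s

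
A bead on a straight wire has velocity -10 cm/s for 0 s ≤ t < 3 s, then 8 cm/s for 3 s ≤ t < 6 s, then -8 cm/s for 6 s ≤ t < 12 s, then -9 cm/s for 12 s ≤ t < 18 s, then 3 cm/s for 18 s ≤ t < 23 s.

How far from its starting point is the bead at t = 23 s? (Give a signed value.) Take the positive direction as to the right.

-93 cm

Displacement is the signed area under the v-t curve.
0–3 s: -10 × 3 = -30 cm
3–6 s: 8 × 3 = 24 cm
6–12 s: -8 × 6 = -48 cm
12–18 s: -9 × 6 = -54 cm
18–23 s: 3 × 5 = 15 cm
Net displacement = -93 cm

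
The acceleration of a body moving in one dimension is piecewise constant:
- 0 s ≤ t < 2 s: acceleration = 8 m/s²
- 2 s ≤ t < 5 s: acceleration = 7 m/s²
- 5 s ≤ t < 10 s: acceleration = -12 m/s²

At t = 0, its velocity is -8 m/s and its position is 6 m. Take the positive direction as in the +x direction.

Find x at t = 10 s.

On each constant-a segment, Δv = aΔt and Δx = v₀Δt + ½aΔt²; chain segment to segment.
0–2 s: v starts -8 m/s; Δx = -8·2 + ½·8·2² = 0 m; v ends 8 m/s.
2–5 s: v starts 8 m/s; Δx = 8·3 + ½·7·3² = 55.5 m; v ends 29 m/s.
5–10 s: v starts 29 m/s; Δx = 29·5 + ½·-12·5² = -5 m; v ends -31 m/s.
x(10) = 6 + Σ Δx = 56.5 m.

56.5 m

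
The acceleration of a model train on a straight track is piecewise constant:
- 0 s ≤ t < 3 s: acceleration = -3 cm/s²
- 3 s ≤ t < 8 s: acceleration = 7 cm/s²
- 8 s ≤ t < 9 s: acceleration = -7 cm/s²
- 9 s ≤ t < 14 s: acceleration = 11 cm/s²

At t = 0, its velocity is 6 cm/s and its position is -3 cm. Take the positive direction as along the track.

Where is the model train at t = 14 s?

On each constant-a segment, Δv = aΔt and Δx = v₀Δt + ½aΔt²; chain segment to segment.
0–3 s: v starts 6 cm/s; Δx = 6·3 + ½·-3·3² = 4.5 cm; v ends -3 cm/s.
3–8 s: v starts -3 cm/s; Δx = -3·5 + ½·7·5² = 72.5 cm; v ends 32 cm/s.
8–9 s: v starts 32 cm/s; Δx = 32·1 + ½·-7·1² = 28.5 cm; v ends 25 cm/s.
9–14 s: v starts 25 cm/s; Δx = 25·5 + ½·11·5² = 262.5 cm; v ends 80 cm/s.
x(14) = -3 + Σ Δx = 365 cm.

365 cm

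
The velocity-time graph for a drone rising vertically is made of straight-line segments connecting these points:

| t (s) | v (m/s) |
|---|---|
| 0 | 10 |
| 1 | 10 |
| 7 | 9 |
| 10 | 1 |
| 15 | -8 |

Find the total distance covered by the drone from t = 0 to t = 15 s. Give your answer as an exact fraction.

Total distance travelled is ∫|v| dt — sum the magnitudes of each area piece.
0–1 s: |10| × 1 = 10 m
1–7 s: |½(10 + 9)(6)| = 57 m
7–10 s: |½(9 + 1)(3)| = 15 m
10–15 s: v = 0 at t = 95/9 s; triangle areas 5/18 + 160/9 = 325/18 m
Total distance = 1801/18 m

1801/18 m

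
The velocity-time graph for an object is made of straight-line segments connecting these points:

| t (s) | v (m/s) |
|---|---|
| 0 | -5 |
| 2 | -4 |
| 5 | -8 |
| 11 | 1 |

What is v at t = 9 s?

On 5–11 s the graph is linear from -8 to 1 m/s: v(9) = -8 + (1 − -8)·(9 − 5)/(11 − 5) = -2 m/s.

-2 m/s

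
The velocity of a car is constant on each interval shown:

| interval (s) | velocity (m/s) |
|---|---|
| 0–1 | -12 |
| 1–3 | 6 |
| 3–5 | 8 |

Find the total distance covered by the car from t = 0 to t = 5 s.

Distance (not displacement) is the total path length: add the absolute areas under v-t.
0–1 s: |-12| × 1 = 12 m
1–3 s: |6| × 2 = 12 m
3–5 s: |8| × 2 = 16 m
Total distance = 40 m

40 m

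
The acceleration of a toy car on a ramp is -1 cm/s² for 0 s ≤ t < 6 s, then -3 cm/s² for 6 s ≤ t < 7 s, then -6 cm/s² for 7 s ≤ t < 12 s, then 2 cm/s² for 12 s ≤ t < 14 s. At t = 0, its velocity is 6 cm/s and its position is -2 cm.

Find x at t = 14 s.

-137.5 cm

On each constant-a segment, Δv = aΔt and Δx = v₀Δt + ½aΔt²; chain segment to segment.
0–6 s: v starts 6 cm/s; Δx = 6·6 + ½·-1·6² = 18 cm; v ends 0 cm/s.
6–7 s: v starts 0 cm/s; Δx = 0·1 + ½·-3·1² = -1.5 cm; v ends -3 cm/s.
7–12 s: v starts -3 cm/s; Δx = -3·5 + ½·-6·5² = -90 cm; v ends -33 cm/s.
12–14 s: v starts -33 cm/s; Δx = -33·2 + ½·2·2² = -62 cm; v ends -29 cm/s.
x(14) = -2 + Σ Δx = -137.5 cm.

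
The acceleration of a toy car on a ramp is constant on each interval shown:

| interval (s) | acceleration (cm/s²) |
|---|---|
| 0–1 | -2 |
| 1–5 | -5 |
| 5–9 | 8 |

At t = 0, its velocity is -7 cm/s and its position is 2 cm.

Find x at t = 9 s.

-134 cm

On each constant-a segment, Δv = aΔt and Δx = v₀Δt + ½aΔt²; chain segment to segment.
0–1 s: v starts -7 cm/s; Δx = -7·1 + ½·-2·1² = -8 cm; v ends -9 cm/s.
1–5 s: v starts -9 cm/s; Δx = -9·4 + ½·-5·4² = -76 cm; v ends -29 cm/s.
5–9 s: v starts -29 cm/s; Δx = -29·4 + ½·8·4² = -52 cm; v ends 3 cm/s.
x(9) = 2 + Σ Δx = -134 cm.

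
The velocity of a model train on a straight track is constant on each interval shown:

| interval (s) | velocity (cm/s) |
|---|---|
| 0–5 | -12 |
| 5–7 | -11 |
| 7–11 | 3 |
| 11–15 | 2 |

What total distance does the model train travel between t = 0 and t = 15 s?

Distance (not displacement) is the total path length: add the absolute areas under v-t.
0–5 s: |-12| × 5 = 60 cm
5–7 s: |-11| × 2 = 22 cm
7–11 s: |3| × 4 = 12 cm
11–15 s: |2| × 4 = 8 cm
Total distance = 102 cm

102 cm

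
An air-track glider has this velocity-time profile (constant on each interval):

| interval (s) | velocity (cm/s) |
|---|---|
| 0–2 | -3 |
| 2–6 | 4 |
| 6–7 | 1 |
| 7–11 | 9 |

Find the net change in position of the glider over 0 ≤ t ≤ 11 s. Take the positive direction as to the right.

47 cm

Net displacement equals the area under the velocity-time graph (areas below the axis count negative).
0–2 s: -3 × 2 = -6 cm
2–6 s: 4 × 4 = 16 cm
6–7 s: 1 × 1 = 1 cm
7–11 s: 9 × 4 = 36 cm
Net displacement = 47 cm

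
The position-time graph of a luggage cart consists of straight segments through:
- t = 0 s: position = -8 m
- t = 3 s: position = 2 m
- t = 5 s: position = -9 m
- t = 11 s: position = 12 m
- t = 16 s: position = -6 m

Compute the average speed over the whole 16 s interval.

3.75 m/s

Average speed = (total path length)/(elapsed time); on a piecewise-linear x-t graph the path length is Σ|Δx|.
0–3 s: |Δx| = |2 − -8| = 10 m
3–5 s: |Δx| = |-9 − 2| = 11 m
5–11 s: |Δx| = |12 − -9| = 21 m
11–16 s: |Δx| = |-6 − 12| = 18 m
Total path = 60 m; average speed = 60/16 = 3.75 m/s.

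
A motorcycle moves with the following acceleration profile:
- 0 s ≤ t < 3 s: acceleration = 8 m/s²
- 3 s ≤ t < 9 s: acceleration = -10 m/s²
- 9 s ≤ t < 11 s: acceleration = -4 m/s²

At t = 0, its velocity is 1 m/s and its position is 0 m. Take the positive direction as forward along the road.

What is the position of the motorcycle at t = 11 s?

On each constant-a segment, Δv = aΔt and Δx = v₀Δt + ½aΔt²; chain segment to segment.
0–3 s: v starts 1 m/s; Δx = 1·3 + ½·8·3² = 39 m; v ends 25 m/s.
3–9 s: v starts 25 m/s; Δx = 25·6 + ½·-10·6² = -30 m; v ends -35 m/s.
9–11 s: v starts -35 m/s; Δx = -35·2 + ½·-4·2² = -78 m; v ends -43 m/s.
x(11) = 0 + Σ Δx = -69 m.

-69 m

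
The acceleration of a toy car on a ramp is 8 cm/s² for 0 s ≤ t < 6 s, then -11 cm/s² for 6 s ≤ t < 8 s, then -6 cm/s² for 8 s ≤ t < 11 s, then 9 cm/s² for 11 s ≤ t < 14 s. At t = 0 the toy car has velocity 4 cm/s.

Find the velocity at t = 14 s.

39 cm/s

Δv equals the area under the a-t graph; then v = v₀ + Δv.
0–6 s: 8 × 6 = 48 cm/s
6–8 s: -11 × 2 = -22 cm/s
8–11 s: -6 × 3 = -18 cm/s
11–14 s: 9 × 3 = 27 cm/s
Δv = 35 cm/s, so v(14) = 4 + (35) = 39 cm/s.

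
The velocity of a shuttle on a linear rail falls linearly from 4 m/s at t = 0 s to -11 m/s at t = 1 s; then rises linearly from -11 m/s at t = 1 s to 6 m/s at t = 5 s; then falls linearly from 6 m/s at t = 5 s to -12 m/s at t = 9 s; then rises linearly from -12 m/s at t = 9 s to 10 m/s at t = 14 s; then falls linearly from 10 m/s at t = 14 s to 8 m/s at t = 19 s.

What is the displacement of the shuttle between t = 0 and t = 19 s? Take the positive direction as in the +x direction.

Displacement is the signed area under the v-t curve.
0–1 s: ½(4 + -11)(1) = -3.5 m
1–5 s: ½(-11 + 6)(4) = -10 m
5–9 s: ½(6 + -12)(4) = -12 m
9–14 s: ½(-12 + 10)(5) = -5 m
14–19 s: ½(10 + 8)(5) = 45 m
Net displacement = 14.5 m

14.5 m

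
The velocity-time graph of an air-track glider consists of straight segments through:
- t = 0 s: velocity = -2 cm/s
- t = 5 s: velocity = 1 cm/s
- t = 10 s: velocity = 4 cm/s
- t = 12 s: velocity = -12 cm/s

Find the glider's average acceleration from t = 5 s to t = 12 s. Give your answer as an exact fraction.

Average acceleration = Δv/Δt = (-12 − 1)/(12 − 5) = -13/7 cm/s².

-13/7 cm/s²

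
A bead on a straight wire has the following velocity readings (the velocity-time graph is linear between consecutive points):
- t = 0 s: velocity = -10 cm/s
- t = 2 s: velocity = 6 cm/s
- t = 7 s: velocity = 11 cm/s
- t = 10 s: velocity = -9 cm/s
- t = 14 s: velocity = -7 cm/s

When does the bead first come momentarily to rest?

t = 1.25 s

v changes sign on 0–2 s (from -10 to 6); the graph is linear there, so v = 0 at t = 0 + (10)·(2 − 0)/(6 − -10) = 1.25 s.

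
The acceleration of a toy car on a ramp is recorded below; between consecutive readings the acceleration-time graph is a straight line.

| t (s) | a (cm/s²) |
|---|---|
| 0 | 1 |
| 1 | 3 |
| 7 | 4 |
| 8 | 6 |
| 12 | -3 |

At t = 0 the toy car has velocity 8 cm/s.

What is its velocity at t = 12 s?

42 cm/s

Δv equals the area under the a-t graph; then v = v₀ + Δv.
0–1 s: ½(1 + 3)(1) = 2 cm/s
1–7 s: ½(3 + 4)(6) = 21 cm/s
7–8 s: ½(4 + 6)(1) = 5 cm/s
8–12 s: ½(6 + -3)(4) = 6 cm/s
Δv = 34 cm/s, so v(12) = 8 + (34) = 42 cm/s.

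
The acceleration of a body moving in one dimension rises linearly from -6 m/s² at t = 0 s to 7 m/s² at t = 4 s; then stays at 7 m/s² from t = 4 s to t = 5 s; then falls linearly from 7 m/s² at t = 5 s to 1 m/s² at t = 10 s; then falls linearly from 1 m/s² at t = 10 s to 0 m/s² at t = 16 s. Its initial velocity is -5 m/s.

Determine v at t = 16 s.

27 m/s

Δv equals the area under the a-t graph; then v = v₀ + Δv.
0–4 s: ½(-6 + 7)(4) = 2 m/s
4–5 s: 7 × 1 = 7 m/s
5–10 s: ½(7 + 1)(5) = 20 m/s
10–16 s: ½(1 + 0)(6) = 3 m/s
Δv = 32 m/s, so v(16) = -5 + (32) = 27 m/s.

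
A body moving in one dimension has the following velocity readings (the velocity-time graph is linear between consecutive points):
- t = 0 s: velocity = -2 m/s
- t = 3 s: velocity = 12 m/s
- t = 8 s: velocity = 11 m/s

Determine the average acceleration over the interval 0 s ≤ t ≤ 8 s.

Average acceleration = Δv/Δt = (11 − -2)/(8 − 0) = 1.625 m/s².

1.625 m/s²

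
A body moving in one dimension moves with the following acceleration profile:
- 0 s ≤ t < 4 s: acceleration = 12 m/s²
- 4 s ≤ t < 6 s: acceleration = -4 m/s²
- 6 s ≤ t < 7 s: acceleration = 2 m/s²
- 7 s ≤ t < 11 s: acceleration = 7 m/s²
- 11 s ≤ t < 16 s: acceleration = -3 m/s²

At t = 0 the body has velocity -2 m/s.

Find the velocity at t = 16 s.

53 m/s

Δv equals the area under the a-t graph; then v = v₀ + Δv.
0–4 s: 12 × 4 = 48 m/s
4–6 s: -4 × 2 = -8 m/s
6–7 s: 2 × 1 = 2 m/s
7–11 s: 7 × 4 = 28 m/s
11–16 s: -3 × 5 = -15 m/s
Δv = 55 m/s, so v(16) = -2 + (55) = 53 m/s.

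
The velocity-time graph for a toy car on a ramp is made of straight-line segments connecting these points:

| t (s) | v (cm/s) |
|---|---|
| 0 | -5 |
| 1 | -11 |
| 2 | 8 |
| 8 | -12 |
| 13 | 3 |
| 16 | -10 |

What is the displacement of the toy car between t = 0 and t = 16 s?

Net displacement equals the area under the velocity-time graph (areas below the axis count negative).
0–1 s: ½(-5 + -11)(1) = -8 cm
1–2 s: ½(-11 + 8)(1) = -1.5 cm
2–8 s: ½(8 + -12)(6) = -12 cm
8–13 s: ½(-12 + 3)(5) = -22.5 cm
13–16 s: ½(3 + -10)(3) = -10.5 cm
Net displacement = -54.5 cm

-54.5 cm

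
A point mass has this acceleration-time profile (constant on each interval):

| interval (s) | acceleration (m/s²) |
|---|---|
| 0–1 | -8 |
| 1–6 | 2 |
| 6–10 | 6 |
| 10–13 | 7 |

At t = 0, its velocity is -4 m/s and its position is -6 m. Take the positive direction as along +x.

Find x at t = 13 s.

On each constant-a segment, Δv = aΔt and Δx = v₀Δt + ½aΔt²; chain segment to segment.
0–1 s: v starts -4 m/s; Δx = -4·1 + ½·-8·1² = -8 m; v ends -12 m/s.
1–6 s: v starts -12 m/s; Δx = -12·5 + ½·2·5² = -35 m; v ends -2 m/s.
6–10 s: v starts -2 m/s; Δx = -2·4 + ½·6·4² = 40 m; v ends 22 m/s.
10–13 s: v starts 22 m/s; Δx = 22·3 + ½·7·3² = 97.5 m; v ends 43 m/s.
x(13) = -6 + Σ Δx = 88.5 m.

88.5 m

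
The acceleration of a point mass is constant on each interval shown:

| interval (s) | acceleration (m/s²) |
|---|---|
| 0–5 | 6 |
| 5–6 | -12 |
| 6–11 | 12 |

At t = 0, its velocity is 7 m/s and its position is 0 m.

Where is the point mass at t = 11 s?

416 m

On each constant-a segment, Δv = aΔt and Δx = v₀Δt + ½aΔt²; chain segment to segment.
0–5 s: v starts 7 m/s; Δx = 7·5 + ½·6·5² = 110 m; v ends 37 m/s.
5–6 s: v starts 37 m/s; Δx = 37·1 + ½·-12·1² = 31 m; v ends 25 m/s.
6–11 s: v starts 25 m/s; Δx = 25·5 + ½·12·5² = 275 m; v ends 85 m/s.
x(11) = 0 + Σ Δx = 416 m.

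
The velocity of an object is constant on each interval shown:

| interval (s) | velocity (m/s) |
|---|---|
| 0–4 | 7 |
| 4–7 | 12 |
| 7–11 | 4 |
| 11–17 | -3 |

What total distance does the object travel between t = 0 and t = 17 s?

98 m

Distance (not displacement) is the total path length: add the absolute areas under v-t.
0–4 s: |7| × 4 = 28 m
4–7 s: |12| × 3 = 36 m
7–11 s: |4| × 4 = 16 m
11–17 s: |-3| × 6 = 18 m
Total distance = 98 m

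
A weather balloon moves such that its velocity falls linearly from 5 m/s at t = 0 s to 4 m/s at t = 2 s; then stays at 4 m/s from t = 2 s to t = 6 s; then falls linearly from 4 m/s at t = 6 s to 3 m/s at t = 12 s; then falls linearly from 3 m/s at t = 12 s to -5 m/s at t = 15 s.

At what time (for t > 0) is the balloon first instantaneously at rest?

t = 13.125 s

v changes sign on 12–15 s (from 3 to -5); the graph is linear there, so v = 0 at t = 12 + (-3)·(15 − 12)/(-5 − 3) = 13.125 s.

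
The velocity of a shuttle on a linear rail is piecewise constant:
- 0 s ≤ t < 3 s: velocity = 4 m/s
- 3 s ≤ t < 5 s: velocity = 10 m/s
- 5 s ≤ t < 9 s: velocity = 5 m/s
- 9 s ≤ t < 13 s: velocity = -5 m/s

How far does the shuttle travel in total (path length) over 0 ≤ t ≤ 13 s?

Total distance travelled is ∫|v| dt — sum the magnitudes of each area piece.
0–3 s: |4| × 3 = 12 m
3–5 s: |10| × 2 = 20 m
5–9 s: |5| × 4 = 20 m
9–13 s: |-5| × 4 = 20 m
Total distance = 72 m

72 m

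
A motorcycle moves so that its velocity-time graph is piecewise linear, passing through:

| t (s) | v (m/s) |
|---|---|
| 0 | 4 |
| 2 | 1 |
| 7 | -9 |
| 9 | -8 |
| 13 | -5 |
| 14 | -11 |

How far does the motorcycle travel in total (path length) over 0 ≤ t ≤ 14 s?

Total distance travelled is ∫|v| dt — sum the magnitudes of each area piece.
0–2 s: |½(4 + 1)(2)| = 5 m
2–7 s: v = 0 at t = 2.5 s; triangle areas 0.25 + 20.25 = 20.5 m
7–9 s: |½(-9 + -8)(2)| = 17 m
9–13 s: |½(-8 + -5)(4)| = 26 m
13–14 s: |½(-5 + -11)(1)| = 8 m
Total distance = 76.5 m

76.5 m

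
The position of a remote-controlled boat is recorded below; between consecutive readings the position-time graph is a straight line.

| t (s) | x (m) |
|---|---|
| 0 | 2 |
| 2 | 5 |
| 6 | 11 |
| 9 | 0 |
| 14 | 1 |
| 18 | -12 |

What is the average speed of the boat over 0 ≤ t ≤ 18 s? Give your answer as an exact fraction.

17/9 m/s

Average speed = (total path length)/(elapsed time); on a piecewise-linear x-t graph the path length is Σ|Δx|.
0–2 s: |Δx| = |5 − 2| = 3 m
2–6 s: |Δx| = |11 − 5| = 6 m
6–9 s: |Δx| = |0 − 11| = 11 m
9–14 s: |Δx| = |1 − 0| = 1 m
14–18 s: |Δx| = |-12 − 1| = 13 m
Total path = 34 m; average speed = 34/18 = 17/9 m/s.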